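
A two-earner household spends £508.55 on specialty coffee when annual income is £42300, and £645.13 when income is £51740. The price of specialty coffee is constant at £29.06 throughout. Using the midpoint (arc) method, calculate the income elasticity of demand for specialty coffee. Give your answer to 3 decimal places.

With a constant price, Q₁ = 508.55/29.06 = 17.500 and Q₂ = 645.13/29.06 = 22.200 (equivalently, work directly with expenditure since P cancels).
Midpoint %ΔQ = (645.13 − 508.55)/576.84 = 0.23677; midpoint %ΔI = (51740 − 42300)/47020 = 0.20077.
η = 0.23677 / 0.20077 = 1.179.

1.179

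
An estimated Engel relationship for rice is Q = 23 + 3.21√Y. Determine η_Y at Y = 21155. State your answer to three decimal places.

0.477

At Y = 21155: Q = 489.887.
dQ/dY = 3.21/(2√Y) = 0.0110349 at this income.
η = (dQ/dY)·(Y/Q) = 0.0110349 × (21155/489.887) = 0.477.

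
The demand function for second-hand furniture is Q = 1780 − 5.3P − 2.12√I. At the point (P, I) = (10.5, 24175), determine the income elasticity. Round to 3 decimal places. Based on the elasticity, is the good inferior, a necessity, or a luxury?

At P = 10.5, I = 24175: Q = 1394.726.
Holding P constant, ∂Q/∂I = -2.12/(2√I) = -0.00681746.
η_I = (∂Q/∂I)·(I/Q) = -0.00681746 × (24175/1394.726) = -0.118.
Since η < 0, this is an inferior good.

-0.118 (inferior good)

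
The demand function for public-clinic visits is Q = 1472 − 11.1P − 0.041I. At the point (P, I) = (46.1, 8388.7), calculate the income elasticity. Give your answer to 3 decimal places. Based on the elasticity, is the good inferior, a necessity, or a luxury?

-0.558 (inferior good)

At P = 46.1, I = 8388.7: Q = 616.353.
Holding P constant, ∂Q/∂I = −0.041.
η_I = (∂Q/∂I)·(I/Q) = -0.041 × (8388.7/616.353) = -0.558.
Since η < 0, this is an inferior good.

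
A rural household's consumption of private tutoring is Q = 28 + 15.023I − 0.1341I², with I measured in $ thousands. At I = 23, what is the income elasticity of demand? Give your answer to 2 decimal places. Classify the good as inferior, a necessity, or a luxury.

0.67 (necessity)

At I = 23: Q = 302.5901.
dQ/dI = 15.023 − 0.2682I = 8.85440.
η = (dQ/dI)·(I/Q) = 8.85440 × (23/302.5901) = 0.67.
0 < η < 1 ⇒ necessity.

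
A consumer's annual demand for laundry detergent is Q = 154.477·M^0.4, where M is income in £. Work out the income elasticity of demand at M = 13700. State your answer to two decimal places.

0.40

For Q = A·M^β the income elasticity is constant and equal to β.
Here β = 0.4, so η = 0.40.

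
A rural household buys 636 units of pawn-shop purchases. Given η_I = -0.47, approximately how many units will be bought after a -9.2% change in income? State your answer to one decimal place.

%ΔQ ≈ η × %ΔI = -0.47 × (-9.2%) = 4.324%.
New Q ≈ 636 × (1 + 0.04324) = 663.5.

663.5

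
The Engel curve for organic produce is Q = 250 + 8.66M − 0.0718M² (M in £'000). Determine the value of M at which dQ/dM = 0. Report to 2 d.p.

60.31

dQ/dM = 8.66 − 0.1436M.
The good is inferior where dQ/dM < 0. Setting dQ/dM = 0 gives M = 8.66 / 0.1436 = 60.31.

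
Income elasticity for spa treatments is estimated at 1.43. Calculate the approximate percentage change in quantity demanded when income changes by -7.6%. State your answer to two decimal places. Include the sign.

-10.87%

%ΔQ ≈ η × %ΔI = 1.43 × (-7.6%) = -10.87%.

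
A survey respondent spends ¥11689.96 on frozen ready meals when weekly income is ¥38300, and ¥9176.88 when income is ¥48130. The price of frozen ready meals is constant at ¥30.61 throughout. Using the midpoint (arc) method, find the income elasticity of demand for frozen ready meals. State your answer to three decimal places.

-1.059

With a constant price, Q₁ = 11689.96/30.61 = 381.900 and Q₂ = 9176.88/30.61 = 299.800 (equivalently, work directly with expenditure since P cancels).
Midpoint %ΔQ = (9176.88 − 11689.96)/10433.42 = -0.24087; midpoint %ΔI = (48130 − 38300)/43215 = 0.22747.
η = -0.24087 / 0.22747 = -1.059.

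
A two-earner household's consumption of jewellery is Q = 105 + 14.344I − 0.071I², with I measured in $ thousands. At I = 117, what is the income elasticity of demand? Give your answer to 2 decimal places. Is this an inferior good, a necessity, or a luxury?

At I = 117: Q = 811.3290.
dQ/dI = 14.344 − 0.142I = -2.27000.
η = (dQ/dI)·(I/Q) = -2.27000 × (117/811.3290) = -0.33.
η < 0 ⇒ inferior good.

-0.33 (inferior good)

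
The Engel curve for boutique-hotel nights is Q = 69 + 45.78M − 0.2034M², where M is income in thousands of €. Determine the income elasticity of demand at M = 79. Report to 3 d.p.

0.446

At M = 79: Q = 2416.2006.
dQ/dM = 45.78 − 0.4068M = 13.64280.
η = (dQ/dM)·(M/Q) = 13.64280 × (79/2416.2006) = 0.446.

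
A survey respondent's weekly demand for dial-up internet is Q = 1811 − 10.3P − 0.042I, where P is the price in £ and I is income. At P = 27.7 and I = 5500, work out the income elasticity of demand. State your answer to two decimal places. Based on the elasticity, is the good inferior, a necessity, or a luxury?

At P = 27.7, I = 5500: Q = 1294.690.
Holding P constant, ∂Q/∂I = −0.042.
η_I = (∂Q/∂I)·(I/Q) = -0.042 × (5500/1294.690) = -0.18.
Since η < 0, this is an inferior good.

-0.18 (inferior good)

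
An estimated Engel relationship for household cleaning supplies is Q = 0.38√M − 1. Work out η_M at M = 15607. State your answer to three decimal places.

0.511

At M = 15607: Q = 46.473.
dQ/dM = 0.38/(2√M) = 0.00152088 at this income.
η = (dQ/dM)·(M/Q) = 0.00152088 × (15607/46.473) = 0.511.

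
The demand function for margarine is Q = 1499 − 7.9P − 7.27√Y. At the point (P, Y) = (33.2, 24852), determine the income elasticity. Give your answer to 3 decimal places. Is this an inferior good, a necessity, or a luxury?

-6.322 (inferior good)

At P = 33.2, Y = 24852: Q = 90.640.
Holding P constant, ∂Q/∂Y = -7.27/(2√Y) = -0.0230581.
η_Y = (∂Q/∂Y)·(Y/Q) = -0.0230581 × (24852/90.640) = -6.322.
Since η < 0, this is an inferior good.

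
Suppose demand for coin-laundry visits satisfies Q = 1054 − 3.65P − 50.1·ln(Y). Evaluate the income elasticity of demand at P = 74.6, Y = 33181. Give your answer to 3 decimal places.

At P = 74.6, Y = 33181: Q = 260.182.
Holding P constant, ∂Q/∂Y = -50.1/Y = -0.0015099.
η_Y = (∂Q/∂Y)·(Y/Q) = -0.0015099 × (33181/260.182) = -0.193.

-0.193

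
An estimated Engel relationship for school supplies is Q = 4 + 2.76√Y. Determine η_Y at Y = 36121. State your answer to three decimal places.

0.496

At Y = 36121: Q = 528.553.
dQ/dY = 2.76/(2√Y) = 0.00726105 at this income.
η = (dQ/dY)·(Y/Q) = 0.00726105 × (36121/528.553) = 0.496.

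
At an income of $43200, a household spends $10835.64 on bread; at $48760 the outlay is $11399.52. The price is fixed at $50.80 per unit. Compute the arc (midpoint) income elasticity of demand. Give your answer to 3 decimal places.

0.419

With a constant price, Q₁ = 10835.64/50.80 = 213.300 and Q₂ = 11399.52/50.80 = 224.400 (equivalently, work directly with expenditure since P cancels).
Midpoint %ΔQ = (11399.52 − 10835.64)/11117.58 = 0.05072; midpoint %ΔI = (48760 − 43200)/45980 = 0.12092.
η = 0.05072 / 0.12092 = 0.419.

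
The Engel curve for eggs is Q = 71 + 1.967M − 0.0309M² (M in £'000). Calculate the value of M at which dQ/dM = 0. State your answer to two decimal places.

dQ/dM = 1.967 − 0.0618M.
The good is inferior where dQ/dM < 0. Setting dQ/dM = 0 gives M = 1.967 / 0.0618 = 31.83.

31.83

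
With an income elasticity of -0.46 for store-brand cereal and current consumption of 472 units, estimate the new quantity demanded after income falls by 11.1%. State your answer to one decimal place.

496.1

%ΔQ ≈ η × %ΔI = -0.46 × (-11.1%) = 5.106%.
New Q ≈ 472 × (1 + 0.05106) = 496.1.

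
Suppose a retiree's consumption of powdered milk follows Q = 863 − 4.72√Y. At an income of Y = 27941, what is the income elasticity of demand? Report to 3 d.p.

At Y = 27941: Q = 74.025.
dQ/dY = -4.72/(2√Y) = -0.0141186 at this income.
η = (dQ/dY)·(Y/Q) = -0.0141186 × (27941/74.025) = -5.329.

-5.329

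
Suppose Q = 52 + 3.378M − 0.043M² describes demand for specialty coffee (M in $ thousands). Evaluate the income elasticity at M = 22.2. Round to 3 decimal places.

0.308

At M = 22.2: Q = 105.7995.
dQ/dM = 3.378 − 0.086M = 1.46880.
η = (dQ/dM)·(M/Q) = 1.46880 × (22.2/105.7995) = 0.308.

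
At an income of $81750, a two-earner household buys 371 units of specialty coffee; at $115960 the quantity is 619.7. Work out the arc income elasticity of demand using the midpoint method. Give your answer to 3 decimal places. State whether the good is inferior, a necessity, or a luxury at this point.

1.451 (luxury)

ΔQ = 619.7 − 371 = 248.7; midpoint Q̄ = (371 + 619.7)/2 = 495.35.
ΔI = 115960 − 81750 = 34210; midpoint Ī = (81750 + 115960)/2 = 98855.
η = (ΔQ/Q̄) ÷ (ΔI/Ī) = (248.7/495.35) ÷ (34210/98855) = 1.451.
η > 1 ⇒ luxury.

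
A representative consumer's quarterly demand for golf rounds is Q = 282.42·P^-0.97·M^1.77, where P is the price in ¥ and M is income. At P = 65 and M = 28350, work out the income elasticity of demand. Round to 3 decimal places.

For a multiplicative demand Q = A·P^α·M^β, the income elasticity is β everywhere.
Here β = 1.77, so η = 1.770.

1.770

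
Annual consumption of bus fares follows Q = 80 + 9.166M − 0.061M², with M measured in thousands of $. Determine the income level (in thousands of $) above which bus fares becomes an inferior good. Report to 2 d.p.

75.13

dQ/dM = 9.166 − 0.122M.
The good is inferior where dQ/dM < 0. Setting dQ/dM = 0 gives M = 9.166 / 0.122 = 75.13.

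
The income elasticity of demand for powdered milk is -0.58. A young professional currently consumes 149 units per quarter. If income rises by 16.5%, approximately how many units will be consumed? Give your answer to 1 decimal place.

134.7

%ΔQ ≈ η × %ΔI = -0.58 × 16.5% = -9.57%.
New Q ≈ 149 × (1 − 0.0957) = 134.7.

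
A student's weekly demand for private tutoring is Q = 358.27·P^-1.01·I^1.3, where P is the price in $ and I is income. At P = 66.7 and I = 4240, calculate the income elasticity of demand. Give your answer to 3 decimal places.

1.300

For a multiplicative demand Q = A·P^α·I^β, the income elasticity is β everywhere.
Here β = 1.3, so η = 1.300.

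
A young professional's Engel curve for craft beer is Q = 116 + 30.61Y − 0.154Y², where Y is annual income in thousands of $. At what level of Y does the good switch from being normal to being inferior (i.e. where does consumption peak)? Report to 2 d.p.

99.38

dQ/dY = 30.61 − 0.308Y.
The good is inferior where dQ/dY < 0. Setting dQ/dY = 0 gives Y = 30.61 / 0.308 = 99.38.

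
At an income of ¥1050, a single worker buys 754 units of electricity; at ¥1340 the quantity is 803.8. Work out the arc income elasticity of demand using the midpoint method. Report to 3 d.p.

0.263

ΔQ = 803.8 − 754 = 49.8; midpoint Q̄ = (754 + 803.8)/2 = 778.9.
ΔI = 1340 − 1050 = 290; midpoint Ī = (1050 + 1340)/2 = 1195.
η = (ΔQ/Q̄) ÷ (ΔI/Ī) = (49.8/778.9) ÷ (290/1195) = 0.263.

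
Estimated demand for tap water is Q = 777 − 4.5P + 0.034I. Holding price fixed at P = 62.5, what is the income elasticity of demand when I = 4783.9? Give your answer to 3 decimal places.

At P = 62.5, I = 4783.9: Q = 658.403.
Holding P constant, ∂Q/∂I = 0.034.
η_I = (∂Q/∂I)·(I/Q) = 0.034 × (4783.9/658.403) = 0.247.

0.247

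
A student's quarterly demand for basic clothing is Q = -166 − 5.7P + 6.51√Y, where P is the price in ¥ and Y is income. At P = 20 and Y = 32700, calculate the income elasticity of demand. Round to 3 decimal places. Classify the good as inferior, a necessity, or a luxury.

0.656 (necessity)

At P = 20, Y = 32700: Q = 897.212.
Holding P constant, ∂Q/∂Y = 6.51/(2√Y) = 0.0180002.
η_Y = (∂Q/∂Y)·(Y/Q) = 0.0180002 × (32700/897.212) = 0.656.
Since 0 < η < 1, this is a necessity.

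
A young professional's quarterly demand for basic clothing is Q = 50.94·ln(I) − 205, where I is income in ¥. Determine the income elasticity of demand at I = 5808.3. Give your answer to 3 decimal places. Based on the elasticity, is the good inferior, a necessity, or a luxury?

At I = 5808.3: Q = 236.499.
dQ/dI = 50.94/I = 0.00877021 at this income.
η = (dQ/dI)·(I/Q) = 0.00877021 × (5808.3/236.499) = 0.215.
Since 0 < η < 1, the good is a necessity.

0.215 (necessity)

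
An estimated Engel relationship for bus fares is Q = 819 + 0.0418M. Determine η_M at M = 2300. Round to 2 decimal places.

0.11

At M = 2300: Q = 915.140.
dQ/dM = 0.0418.
η = (dQ/dM)·(M/Q) = 0.0418 × (2300/915.140) = 0.11.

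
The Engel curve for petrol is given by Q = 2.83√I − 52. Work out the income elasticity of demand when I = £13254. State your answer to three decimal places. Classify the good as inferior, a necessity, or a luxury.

At I = 13254: Q = 273.807.
dQ/dI = 2.83/(2√I) = 0.0122909 at this income.
η = (dQ/dI)·(I/Q) = 0.0122909 × (13254/273.807) = 0.595.
Since 0 < η < 1, the good is a necessity.

0.595 (necessity)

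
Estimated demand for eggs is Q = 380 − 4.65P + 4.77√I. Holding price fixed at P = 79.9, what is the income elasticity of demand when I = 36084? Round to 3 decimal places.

0.495

At P = 79.9, I = 36084: Q = 914.564.
Holding P constant, ∂Q/∂I = 4.77/(2√I) = 0.0125554.
η_I = (∂Q/∂I)·(I/Q) = 0.0125554 × (36084/914.564) = 0.495.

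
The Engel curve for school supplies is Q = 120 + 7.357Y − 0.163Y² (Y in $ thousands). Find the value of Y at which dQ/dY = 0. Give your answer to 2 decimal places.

22.57

dQ/dY = 7.357 − 0.326Y.
The good is inferior where dQ/dY < 0. Setting dQ/dY = 0 gives Y = 7.357 / 0.326 = 22.57.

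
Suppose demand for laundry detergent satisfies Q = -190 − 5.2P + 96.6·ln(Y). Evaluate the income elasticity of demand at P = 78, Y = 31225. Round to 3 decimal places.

0.239

At P = 78, Y = 31225: Q = 404.111.
Holding P constant, ∂Q/∂Y = 96.6/Y = 0.00309367.
η_Y = (∂Q/∂Y)·(Y/Q) = 0.00309367 × (31225/404.111) = 0.239.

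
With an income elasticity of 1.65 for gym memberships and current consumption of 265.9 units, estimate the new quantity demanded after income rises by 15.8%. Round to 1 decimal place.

335.2

%ΔQ ≈ η × %ΔI = 1.65 × 15.8% = 26.07%.
New Q ≈ 265.9 × (1 + 0.2607) = 335.2.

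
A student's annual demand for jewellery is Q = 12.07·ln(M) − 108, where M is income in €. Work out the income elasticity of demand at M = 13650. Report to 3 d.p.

1.743

At M = 13650: Q = 6.924.
dQ/dM = 12.07/M = 0.000884249 at this income.
η = (dQ/dM)·(M/Q) = 0.000884249 × (13650/6.924) = 1.743.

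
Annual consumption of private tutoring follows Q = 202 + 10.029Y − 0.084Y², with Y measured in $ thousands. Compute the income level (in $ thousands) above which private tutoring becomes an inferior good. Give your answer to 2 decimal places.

dQ/dY = 10.029 − 0.168Y.
The good is inferior where dQ/dY < 0. Setting dQ/dY = 0 gives Y = 10.029 / 0.168 = 59.70.

59.70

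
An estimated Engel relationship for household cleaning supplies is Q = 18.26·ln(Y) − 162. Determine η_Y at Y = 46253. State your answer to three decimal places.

0.535

At Y = 46253: Q = 34.147.
dQ/dY = 18.26/Y = 0.000394785 at this income.
η = (dQ/dY)·(Y/Q) = 0.000394785 × (46253/34.147) = 0.535.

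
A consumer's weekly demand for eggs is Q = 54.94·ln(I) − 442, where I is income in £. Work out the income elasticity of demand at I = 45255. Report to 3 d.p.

At I = 45255: Q = 146.961.
dQ/dI = 54.94/I = 0.00121401 at this income.
η = (dQ/dI)·(I/Q) = 0.00121401 × (45255/146.961) = 0.374.

0.374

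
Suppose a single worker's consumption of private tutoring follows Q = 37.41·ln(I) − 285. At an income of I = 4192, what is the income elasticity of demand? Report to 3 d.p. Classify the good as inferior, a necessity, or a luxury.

At I = 4192: Q = 27.034.
dQ/dI = 37.41/I = 0.00892414 at this income.
η = (dQ/dI)·(I/Q) = 0.00892414 × (4192/27.034) = 1.384.
Since η > 1, the good is a luxury.

1.384 (luxury)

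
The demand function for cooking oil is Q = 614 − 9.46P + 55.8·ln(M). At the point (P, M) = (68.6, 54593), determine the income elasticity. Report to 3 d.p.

At P = 68.6, M = 54593: Q = 573.691.
Holding P constant, ∂Q/∂M = 55.8/M = 0.00102211.
η_M = (∂Q/∂M)·(M/Q) = 0.00102211 × (54593/573.691) = 0.097.

0.097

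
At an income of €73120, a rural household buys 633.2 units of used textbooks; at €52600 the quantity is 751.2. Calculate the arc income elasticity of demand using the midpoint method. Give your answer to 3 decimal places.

-0.522

ΔQ = 751.2 − 633.2 = 118; midpoint Q̄ = (633.2 + 751.2)/2 = 692.2.
ΔI = 52600 − 73120 = -20520; midpoint Ī = (73120 + 52600)/2 = 62860.
η = (ΔQ/Q̄) ÷ (ΔI/Ī) = (118/692.2) ÷ (-20520/62860) = -0.522.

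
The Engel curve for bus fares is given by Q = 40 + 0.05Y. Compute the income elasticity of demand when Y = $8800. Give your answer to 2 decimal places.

0.92

At Y = 8800: Q = 480.000.
dQ/dY = 0.05.
η = (dQ/dY)·(Y/Q) = 0.05 × (8800/480.000) = 0.92.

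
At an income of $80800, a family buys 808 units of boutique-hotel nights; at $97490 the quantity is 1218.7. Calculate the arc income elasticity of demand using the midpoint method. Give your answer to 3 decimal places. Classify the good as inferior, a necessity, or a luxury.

ΔQ = 1218.7 − 808 = 410.7; midpoint Q̄ = (808 + 1218.7)/2 = 1013.35.
ΔI = 97490 − 80800 = 16690; midpoint Ī = (80800 + 97490)/2 = 89145.
η = (ΔQ/Q̄) ÷ (ΔI/Ī) = (410.7/1013.35) ÷ (16690/89145) = 2.165.
η > 1 ⇒ luxury.

2.165 (luxury)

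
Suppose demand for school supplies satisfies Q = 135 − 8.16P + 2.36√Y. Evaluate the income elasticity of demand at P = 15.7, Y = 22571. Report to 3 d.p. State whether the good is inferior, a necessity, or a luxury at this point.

At P = 15.7, Y = 22571: Q = 361.446.
Holding P constant, ∂Q/∂Y = 2.36/(2√Y) = 0.00785428.
η_Y = (∂Q/∂Y)·(Y/Q) = 0.00785428 × (22571/361.446) = 0.490.
Since 0 < η < 1, this is a necessity.

0.490 (necessity)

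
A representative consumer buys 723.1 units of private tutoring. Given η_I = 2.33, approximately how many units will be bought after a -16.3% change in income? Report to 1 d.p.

448.5

%ΔQ ≈ η × %ΔI = 2.33 × (-16.3%) = -37.979%.
New Q ≈ 723.1 × (1 − 0.37979) = 448.5.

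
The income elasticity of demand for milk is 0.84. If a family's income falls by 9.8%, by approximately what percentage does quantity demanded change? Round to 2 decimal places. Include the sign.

-8.23%

%ΔQ ≈ η × %ΔI = 0.84 × (-9.8%) = -8.23%.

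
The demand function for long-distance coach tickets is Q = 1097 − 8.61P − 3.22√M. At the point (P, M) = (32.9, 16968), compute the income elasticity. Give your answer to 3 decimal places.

At P = 32.9, M = 16968: Q = 394.290.
Holding P constant, ∂Q/∂M = -3.22/(2√M) = -0.0123598.
η_M = (∂Q/∂M)·(M/Q) = -0.0123598 × (16968/394.290) = -0.532.

-0.532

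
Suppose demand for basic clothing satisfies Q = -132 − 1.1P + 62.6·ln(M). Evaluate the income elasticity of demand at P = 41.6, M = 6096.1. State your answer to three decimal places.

At P = 41.6, M = 6096.1: Q = 367.824.
Holding P constant, ∂Q/∂M = 62.6/M = 0.0102689.
η_M = (∂Q/∂M)·(M/Q) = 0.0102689 × (6096.1/367.824) = 0.170.

0.170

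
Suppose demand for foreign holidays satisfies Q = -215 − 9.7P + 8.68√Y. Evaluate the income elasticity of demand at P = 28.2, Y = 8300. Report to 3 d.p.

1.308

At P = 28.2, Y = 8300: Q = 302.246.
Holding P constant, ∂Q/∂Y = 8.68/(2√Y) = 0.0476377.
η_Y = (∂Q/∂Y)·(Y/Q) = 0.0476377 × (8300/302.246) = 1.308.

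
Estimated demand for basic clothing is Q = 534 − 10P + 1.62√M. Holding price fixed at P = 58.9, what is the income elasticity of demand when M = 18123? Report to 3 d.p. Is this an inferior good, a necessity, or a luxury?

0.669 (necessity)

At P = 58.9, M = 18123: Q = 163.087.
Holding P constant, ∂Q/∂M = 1.62/(2√M) = 0.00601686.
η_M = (∂Q/∂M)·(M/Q) = 0.00601686 × (18123/163.087) = 0.669.
Since 0 < η < 1, this is a necessity.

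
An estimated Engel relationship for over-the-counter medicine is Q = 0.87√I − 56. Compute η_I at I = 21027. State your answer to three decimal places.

0.899

At I = 21027: Q = 70.156.
dQ/dI = 0.87/(2√I) = 0.00299986 at this income.
η = (dQ/dI)·(I/Q) = 0.00299986 × (21027/70.156) = 0.899.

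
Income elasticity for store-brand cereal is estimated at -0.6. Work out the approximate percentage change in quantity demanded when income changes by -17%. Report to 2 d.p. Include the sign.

10.20%

%ΔQ ≈ η × %ΔI = -0.6 × (-17%) = 10.20%.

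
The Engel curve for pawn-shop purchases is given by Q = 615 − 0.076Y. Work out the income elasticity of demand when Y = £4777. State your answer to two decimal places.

At Y = 4777: Q = 251.948.
dQ/dY = −0.076.
η = (dQ/dY)·(Y/Q) = -0.076 × (4777/251.948) = -1.44.

-1.44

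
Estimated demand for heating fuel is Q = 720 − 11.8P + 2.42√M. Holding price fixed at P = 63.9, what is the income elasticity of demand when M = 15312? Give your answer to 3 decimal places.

0.564

At P = 63.9, M = 15312: Q = 265.435.
Holding P constant, ∂Q/∂M = 2.42/(2√M) = 0.00977844.
η_M = (∂Q/∂M)·(M/Q) = 0.00977844 × (15312/265.435) = 0.564.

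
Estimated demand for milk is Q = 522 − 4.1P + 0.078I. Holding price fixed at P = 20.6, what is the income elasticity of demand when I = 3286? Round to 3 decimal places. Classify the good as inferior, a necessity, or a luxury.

0.369 (necessity)

At P = 20.6, I = 3286: Q = 693.848.
Holding P constant, ∂Q/∂I = 0.078.
η_I = (∂Q/∂I)·(I/Q) = 0.078 × (3286/693.848) = 0.369.
Since 0 < η < 1, this is a necessity.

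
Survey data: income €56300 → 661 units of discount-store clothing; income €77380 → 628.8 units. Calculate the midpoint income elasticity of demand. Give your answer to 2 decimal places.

-0.16

ΔQ = 628.8 − 661 = -32.2; midpoint Q̄ = (661 + 628.8)/2 = 644.9.
ΔI = 77380 − 56300 = 21080; midpoint Ī = (56300 + 77380)/2 = 66840.
η = (ΔQ/Q̄) ÷ (ΔI/Ī) = (-32.2/644.9) ÷ (21080/66840) = -0.16.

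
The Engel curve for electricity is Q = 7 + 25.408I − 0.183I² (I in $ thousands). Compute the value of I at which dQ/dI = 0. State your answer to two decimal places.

dQ/dI = 25.408 − 0.366I.
The good is inferior where dQ/dI < 0. Setting dQ/dI = 0 gives I = 25.408 / 0.366 = 69.42.

69.42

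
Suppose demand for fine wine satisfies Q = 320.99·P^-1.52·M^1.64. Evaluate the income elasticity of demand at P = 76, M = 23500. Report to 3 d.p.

For a multiplicative demand Q = A·P^α·M^β, the income elasticity is β everywhere.
Here β = 1.64, so η = 1.640.

1.640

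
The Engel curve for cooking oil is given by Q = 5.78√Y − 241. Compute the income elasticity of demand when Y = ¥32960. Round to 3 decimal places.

0.649

At Y = 32960: Q = 808.353.
dQ/dY = 5.78/(2√Y) = 0.0159186 at this income.
η = (dQ/dY)·(Y/Q) = 0.0159186 × (32960/808.353) = 0.649.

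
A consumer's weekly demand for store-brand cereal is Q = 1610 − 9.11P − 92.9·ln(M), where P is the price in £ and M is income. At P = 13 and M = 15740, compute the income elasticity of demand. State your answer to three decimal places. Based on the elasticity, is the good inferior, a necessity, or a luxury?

-0.156 (inferior good)

At P = 13, M = 15740: Q = 593.788.
Holding P constant, ∂Q/∂M = -92.9/M = -0.00590216.
η_M = (∂Q/∂M)·(M/Q) = -0.00590216 × (15740/593.788) = -0.156.
Since η < 0, this is an inferior good.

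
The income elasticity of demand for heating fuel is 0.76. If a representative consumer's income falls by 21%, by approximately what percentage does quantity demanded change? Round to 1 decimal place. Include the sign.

%ΔQ ≈ η × %ΔI = 0.76 × (-21%) = -16.0%.

-16.0%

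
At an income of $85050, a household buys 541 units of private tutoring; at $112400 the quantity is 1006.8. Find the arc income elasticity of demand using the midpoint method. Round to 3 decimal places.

ΔQ = 1006.8 − 541 = 465.8; midpoint Q̄ = (541 + 1006.8)/2 = 773.9.
ΔI = 112400 − 85050 = 27350; midpoint Ī = (85050 + 112400)/2 = 98725.
η = (ΔQ/Q̄) ÷ (ΔI/Ī) = (465.8/773.9) ÷ (27350/98725) = 2.173.

2.173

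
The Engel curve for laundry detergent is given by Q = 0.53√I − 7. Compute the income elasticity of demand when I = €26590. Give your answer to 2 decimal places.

0.54

At I = 26590: Q = 79.424.
dQ/dI = 0.53/(2√I) = 0.00162512 at this income.
η = (dQ/dI)·(I/Q) = 0.00162512 × (26590/79.424) = 0.54.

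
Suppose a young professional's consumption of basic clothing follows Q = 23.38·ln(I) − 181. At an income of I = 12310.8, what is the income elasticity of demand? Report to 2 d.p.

0.60

At I = 12310.8: Q = 39.198.
dQ/dI = 23.38/I = 0.00189915 at this income.
η = (dQ/dI)·(I/Q) = 0.00189915 × (12310.8/39.198) = 0.60.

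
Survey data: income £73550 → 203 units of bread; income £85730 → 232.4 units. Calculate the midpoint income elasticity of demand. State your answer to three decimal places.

ΔQ = 232.4 − 203 = 29.4; midpoint Q̄ = (203 + 232.4)/2 = 217.7.
ΔI = 85730 − 73550 = 12180; midpoint Ī = (73550 + 85730)/2 = 79640.
η = (ΔQ/Q̄) ÷ (ΔI/Ī) = (29.4/217.7) ÷ (12180/79640) = 0.883.

0.883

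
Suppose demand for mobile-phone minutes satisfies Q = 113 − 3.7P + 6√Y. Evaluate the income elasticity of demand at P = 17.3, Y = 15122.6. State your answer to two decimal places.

At P = 17.3, Y = 15122.6: Q = 786.834.
Holding P constant, ∂Q/∂Y = 6/(2√Y) = 0.0243954.
η_Y = (∂Q/∂Y)·(Y/Q) = 0.0243954 × (15122.6/786.834) = 0.47.

0.47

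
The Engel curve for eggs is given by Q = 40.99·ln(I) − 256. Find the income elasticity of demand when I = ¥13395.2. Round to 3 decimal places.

At I = 13395.2: Q = 133.514.
dQ/dI = 40.99/I = 0.00306005 at this income.
η = (dQ/dI)·(I/Q) = 0.00306005 × (13395.2/133.514) = 0.307.

0.307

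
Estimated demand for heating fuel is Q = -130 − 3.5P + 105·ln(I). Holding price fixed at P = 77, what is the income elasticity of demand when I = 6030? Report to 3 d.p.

0.204

At P = 77, I = 6030: Q = 514.473.
Holding P constant, ∂Q/∂I = 105/I = 0.0174129.
η_I = (∂Q/∂I)·(I/Q) = 0.0174129 × (6030/514.473) = 0.204.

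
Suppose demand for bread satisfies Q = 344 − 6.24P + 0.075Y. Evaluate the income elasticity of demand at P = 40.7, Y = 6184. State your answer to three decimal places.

At P = 40.7, Y = 6184: Q = 553.832.
Holding P constant, ∂Q/∂Y = 0.075.
η_Y = (∂Q/∂Y)·(Y/Q) = 0.075 × (6184/553.832) = 0.837.

0.837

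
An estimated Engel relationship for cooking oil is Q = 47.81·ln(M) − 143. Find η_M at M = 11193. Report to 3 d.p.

At M = 11193: Q = 302.735.
dQ/dM = 47.81/M = 0.00427142 at this income.
η = (dQ/dM)·(M/Q) = 0.00427142 × (11193/302.735) = 0.158.

0.158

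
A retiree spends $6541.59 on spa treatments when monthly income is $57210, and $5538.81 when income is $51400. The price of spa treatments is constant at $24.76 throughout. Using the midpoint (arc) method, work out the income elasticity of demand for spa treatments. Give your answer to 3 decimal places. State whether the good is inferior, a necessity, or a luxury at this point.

With a constant price, Q₁ = 6541.59/24.76 = 264.200 and Q₂ = 5538.81/24.76 = 223.700 (equivalently, work directly with expenditure since P cancels).
Midpoint %ΔQ = (5538.81 − 6541.59)/6040.20 = -0.16602; midpoint %ΔI = (51400 − 57210)/54305 = -0.10699.
η = -0.16602 / -0.10699 = 1.552.
η > 1 ⇒ luxury.

1.552 (luxury)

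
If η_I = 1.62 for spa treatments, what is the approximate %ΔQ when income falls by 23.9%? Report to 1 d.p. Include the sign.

%ΔQ ≈ η × %ΔI = 1.62 × (-23.9%) = -38.7%.

-38.7%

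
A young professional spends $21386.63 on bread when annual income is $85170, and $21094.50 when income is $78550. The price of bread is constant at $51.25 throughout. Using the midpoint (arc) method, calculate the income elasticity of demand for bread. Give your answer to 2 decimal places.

With a constant price, Q₁ = 21386.63/51.25 = 417.300 and Q₂ = 21094.50/51.25 = 411.600 (equivalently, work directly with expenditure since P cancels).
Midpoint %ΔQ = (21094.50 − 21386.63)/21240.57 = -0.01375; midpoint %ΔI = (78550 − 85170)/81860 = -0.08087.
η = -0.01375 / -0.08087 = 0.17.

0.17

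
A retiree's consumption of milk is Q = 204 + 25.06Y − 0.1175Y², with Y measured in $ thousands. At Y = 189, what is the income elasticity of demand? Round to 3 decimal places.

-4.923

At Y = 189: Q = 743.1225.
dQ/dY = 25.06 − 0.235Y = -19.35500.
η = (dQ/dY)·(Y/Q) = -19.35500 × (189/743.1225) = -4.923.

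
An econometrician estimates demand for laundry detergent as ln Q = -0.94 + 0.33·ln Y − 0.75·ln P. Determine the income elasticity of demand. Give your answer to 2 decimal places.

0.33

In a log-linear demand, the coefficient on ln Y is the income elasticity.
So η = 0.33.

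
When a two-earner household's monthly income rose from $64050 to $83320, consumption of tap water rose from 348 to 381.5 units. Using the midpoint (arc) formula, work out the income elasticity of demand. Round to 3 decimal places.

ΔQ = 381.5 − 348 = 33.5; midpoint Q̄ = (348 + 381.5)/2 = 364.75.
ΔI = 83320 − 64050 = 19270; midpoint Ī = (64050 + 83320)/2 = 73685.
η = (ΔQ/Q̄) ÷ (ΔI/Ī) = (33.5/364.75) ÷ (19270/73685) = 0.351.

0.351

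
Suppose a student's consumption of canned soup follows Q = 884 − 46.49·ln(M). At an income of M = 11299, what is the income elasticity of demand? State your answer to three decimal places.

At M = 11299: Q = 450.133.
dQ/dM = -46.49/M = -0.00411452 at this income.
η = (dQ/dM)·(M/Q) = -0.00411452 × (11299/450.133) = -0.103.

-0.103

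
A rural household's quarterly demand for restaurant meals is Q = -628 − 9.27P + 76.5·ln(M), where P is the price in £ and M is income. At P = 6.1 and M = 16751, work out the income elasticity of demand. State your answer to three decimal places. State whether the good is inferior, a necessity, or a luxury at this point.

1.286 (luxury)

At P = 6.1, M = 16751: Q = 59.508.
Holding P constant, ∂Q/∂M = 76.5/M = 0.00456689.
η_M = (∂Q/∂M)·(M/Q) = 0.00456689 × (16751/59.508) = 1.286.
Since η > 1, this is a luxury.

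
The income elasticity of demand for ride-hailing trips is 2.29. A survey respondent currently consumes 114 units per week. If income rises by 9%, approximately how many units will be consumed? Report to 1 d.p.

%ΔQ ≈ η × %ΔI = 2.29 × 9% = 20.61%.
New Q ≈ 114 × (1 + 0.2061) = 137.5.

137.5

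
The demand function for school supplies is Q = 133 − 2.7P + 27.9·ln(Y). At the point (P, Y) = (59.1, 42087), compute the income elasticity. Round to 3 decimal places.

At P = 59.1, Y = 42087: Q = 270.495.
Holding P constant, ∂Q/∂Y = 27.9/Y = 0.000662913.
η_Y = (∂Q/∂Y)·(Y/Q) = 0.000662913 × (42087/270.495) = 0.103.

0.103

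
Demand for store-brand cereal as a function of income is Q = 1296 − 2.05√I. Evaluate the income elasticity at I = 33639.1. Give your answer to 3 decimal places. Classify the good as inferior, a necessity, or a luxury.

At I = 33639.1: Q = 920.010.
dQ/dI = -2.05/(2√I) = -0.00558858 at this income.
η = (dQ/dI)·(I/Q) = -0.00558858 × (33639.1/920.010) = -0.204.
Since η < 0, the good is an inferior good.

-0.204 (inferior good)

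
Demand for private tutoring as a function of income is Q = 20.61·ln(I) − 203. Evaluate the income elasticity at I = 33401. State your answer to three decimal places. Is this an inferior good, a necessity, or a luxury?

1.764 (luxury)

At I = 33401: Q = 11.681.
dQ/dI = 20.61/I = 0.000617047 at this income.
η = (dQ/dI)·(I/Q) = 0.000617047 × (33401/11.681) = 1.764.
Since η > 1, the good is a luxury.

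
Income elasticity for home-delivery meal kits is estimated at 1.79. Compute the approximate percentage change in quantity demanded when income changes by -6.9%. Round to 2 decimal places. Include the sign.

%ΔQ ≈ η × %ΔI = 1.79 × (-6.9%) = -12.35%.

-12.35%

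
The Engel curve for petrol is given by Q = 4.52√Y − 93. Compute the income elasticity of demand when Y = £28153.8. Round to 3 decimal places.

At Y = 28153.8: Q = 665.415.
dQ/dY = 4.52/(2√Y) = 0.0134691 at this income.
η = (dQ/dY)·(Y/Q) = 0.0134691 × (28153.8/665.415) = 0.570.

0.570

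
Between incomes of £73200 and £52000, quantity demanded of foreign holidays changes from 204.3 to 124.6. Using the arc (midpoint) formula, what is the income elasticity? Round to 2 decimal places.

ΔQ = 124.6 − 204.3 = -79.7; midpoint Q̄ = (204.3 + 124.6)/2 = 164.45.
ΔI = 52000 − 73200 = -21200; midpoint Ī = (73200 + 52000)/2 = 62600.
η = (ΔQ/Q̄) ÷ (ΔI/Ī) = (-79.7/164.45) ÷ (-21200/62600) = 1.43.

1.43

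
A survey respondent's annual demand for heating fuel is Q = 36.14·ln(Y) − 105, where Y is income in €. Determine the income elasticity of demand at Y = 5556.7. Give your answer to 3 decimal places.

0.175

At Y = 5556.7: Q = 206.627.
dQ/dY = 36.14/Y = 0.00650386 at this income.
η = (dQ/dY)·(Y/Q) = 0.00650386 × (5556.7/206.627) = 0.175.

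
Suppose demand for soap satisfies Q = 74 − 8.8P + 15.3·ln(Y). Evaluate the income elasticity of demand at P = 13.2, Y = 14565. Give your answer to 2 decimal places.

0.15

At P = 13.2, Y = 14565: Q = 104.512.
Holding P constant, ∂Q/∂Y = 15.3/Y = 0.00105046.
η_Y = (∂Q/∂Y)·(Y/Q) = 0.00105046 × (14565/104.512) = 0.15.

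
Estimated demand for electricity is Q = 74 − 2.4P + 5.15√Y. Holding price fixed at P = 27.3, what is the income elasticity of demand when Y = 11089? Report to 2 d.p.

0.49

At P = 27.3, Y = 11089: Q = 550.797.
Holding P constant, ∂Q/∂Y = 5.15/(2√Y) = 0.0244529.
η_Y = (∂Q/∂Y)·(Y/Q) = 0.0244529 × (11089/550.797) = 0.49.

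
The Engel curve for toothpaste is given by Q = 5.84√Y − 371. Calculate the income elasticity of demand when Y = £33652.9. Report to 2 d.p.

0.76

At Y = 33652.9: Q = 700.332.
dQ/dY = 5.84/(2√Y) = 0.0159174 at this income.
η = (dQ/dY)·(Y/Q) = 0.0159174 × (33652.9/700.332) = 0.76.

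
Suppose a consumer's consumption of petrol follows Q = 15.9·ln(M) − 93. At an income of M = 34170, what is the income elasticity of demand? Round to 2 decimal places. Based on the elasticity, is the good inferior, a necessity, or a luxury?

0.22 (necessity)

At M = 34170: Q = 72.982.
dQ/dM = 15.9/M = 0.00046532 at this income.
η = (dQ/dM)·(M/Q) = 0.00046532 × (34170/72.982) = 0.22.
Since 0 < η < 1, the good is a necessity.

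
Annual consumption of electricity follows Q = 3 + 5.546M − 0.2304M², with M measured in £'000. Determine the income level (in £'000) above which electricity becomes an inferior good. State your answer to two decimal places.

12.04

dQ/dM = 5.546 − 0.4608M.
The good is inferior where dQ/dM < 0. Setting dQ/dM = 0 gives M = 5.546 / 0.4608 = 12.04.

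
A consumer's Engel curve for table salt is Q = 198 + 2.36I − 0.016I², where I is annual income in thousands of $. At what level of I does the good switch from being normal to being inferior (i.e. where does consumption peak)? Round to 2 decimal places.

73.75

dQ/dI = 2.36 − 0.032I.
The good is inferior where dQ/dI < 0. Setting dQ/dI = 0 gives I = 2.36 / 0.032 = 73.75.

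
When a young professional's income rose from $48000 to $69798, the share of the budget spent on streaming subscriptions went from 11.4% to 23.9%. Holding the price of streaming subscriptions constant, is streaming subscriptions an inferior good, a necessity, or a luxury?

luxury

The budget share rises as income rises, so η > 1.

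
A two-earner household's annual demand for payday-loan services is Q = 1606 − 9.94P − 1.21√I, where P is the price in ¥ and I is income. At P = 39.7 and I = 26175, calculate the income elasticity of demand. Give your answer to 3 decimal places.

-0.096

At P = 39.7, I = 26175: Q = 1015.620.
Holding P constant, ∂Q/∂I = -1.21/(2√I) = -0.00373949.
η_I = (∂Q/∂I)·(I/Q) = -0.00373949 × (26175/1015.620) = -0.096.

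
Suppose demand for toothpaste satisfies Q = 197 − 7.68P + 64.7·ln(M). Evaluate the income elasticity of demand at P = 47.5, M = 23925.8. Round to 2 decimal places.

0.13

At P = 47.5, M = 23925.8: Q = 484.552.
Holding P constant, ∂Q/∂M = 64.7/M = 0.00270419.
η_M = (∂Q/∂M)·(M/Q) = 0.00270419 × (23925.8/484.552) = 0.13.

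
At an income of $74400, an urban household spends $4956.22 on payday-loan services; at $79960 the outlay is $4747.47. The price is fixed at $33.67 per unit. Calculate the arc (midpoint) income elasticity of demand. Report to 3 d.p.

-0.597

With a constant price, Q₁ = 4956.22/33.67 = 147.200 and Q₂ = 4747.47/33.67 = 141.000 (equivalently, work directly with expenditure since P cancels).
Midpoint %ΔQ = (4747.47 − 4956.22)/4851.85 = -0.04302; midpoint %ΔI = (79960 − 74400)/77180 = 0.07204.
η = -0.04302 / 0.07204 = -0.597.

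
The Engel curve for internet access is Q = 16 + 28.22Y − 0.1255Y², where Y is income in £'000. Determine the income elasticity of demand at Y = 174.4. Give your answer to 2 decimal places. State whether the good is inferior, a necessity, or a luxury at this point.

-2.42 (inferior good)

At Y = 174.4: Q = 1120.4403.
dQ/dY = 28.22 − 0.251Y = -15.55440.
η = (dQ/dY)·(Y/Q) = -15.55440 × (174.4/1120.4403) = -2.42.
η < 0 ⇒ inferior good.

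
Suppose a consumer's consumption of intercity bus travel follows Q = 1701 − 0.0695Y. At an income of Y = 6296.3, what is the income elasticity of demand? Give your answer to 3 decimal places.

-0.346

At Y = 6296.3: Q = 1263.407.
dQ/dY = −0.0695.
η = (dQ/dY)·(Y/Q) = -0.0695 × (6296.3/1263.407) = -0.346.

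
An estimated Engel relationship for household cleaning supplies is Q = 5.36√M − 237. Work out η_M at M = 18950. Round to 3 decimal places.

0.737

At M = 18950: Q = 500.852.
dQ/dM = 5.36/(2√M) = 0.0194684 at this income.
η = (dQ/dM)·(M/Q) = 0.0194684 × (18950/500.852) = 0.737.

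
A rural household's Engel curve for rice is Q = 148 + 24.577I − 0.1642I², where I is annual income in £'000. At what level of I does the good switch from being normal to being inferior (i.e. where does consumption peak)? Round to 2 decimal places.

dQ/dI = 24.577 − 0.3284I.
The good is inferior where dQ/dI < 0. Setting dQ/dI = 0 gives I = 24.577 / 0.3284 = 74.84.

74.84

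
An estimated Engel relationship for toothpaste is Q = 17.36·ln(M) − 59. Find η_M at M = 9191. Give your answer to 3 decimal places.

At M = 9191: Q = 99.427.
dQ/dM = 17.36/M = 0.0018888 at this income.
η = (dQ/dM)·(M/Q) = 0.0018888 × (9191/99.427) = 0.175.

0.175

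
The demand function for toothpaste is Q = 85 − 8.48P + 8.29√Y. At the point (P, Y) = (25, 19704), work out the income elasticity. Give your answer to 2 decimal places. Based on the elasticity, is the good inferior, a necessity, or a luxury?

0.56 (necessity)

At P = 25, Y = 19704: Q = 1036.675.
Holding P constant, ∂Q/∂Y = 8.29/(2√Y) = 0.0295289.
η_Y = (∂Q/∂Y)·(Y/Q) = 0.0295289 × (19704/1036.675) = 0.56.
Since 0 < η < 1, this is a necessity.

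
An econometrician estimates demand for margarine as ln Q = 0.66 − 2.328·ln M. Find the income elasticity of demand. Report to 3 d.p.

In a log-linear demand, the coefficient on ln M is the income elasticity.
So η = -2.328.

-2.328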